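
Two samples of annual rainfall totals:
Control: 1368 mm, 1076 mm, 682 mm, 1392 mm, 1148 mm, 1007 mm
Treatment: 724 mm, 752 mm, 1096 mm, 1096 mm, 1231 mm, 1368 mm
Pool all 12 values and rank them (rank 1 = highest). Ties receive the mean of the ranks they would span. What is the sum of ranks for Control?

37.5

Sorted (descending): 1392, 1368, 1368, 1231, 1148, 1096, 1096, 1076, 1007, 752, 724, 682
The 2 values of 1368 occupy positions 2–3 → average rank (2+3)/2 = 2.5.
The 2 values of 1096 occupy positions 6–7 → average rank (6+7)/2 = 6.5.
Control values → pooled ranks: 1368→2.5, 1076→8, 682→12, 1392→1, 1148→5, 1007→9
Rank sum = 2.5 + 8 + 12 + 1 + 5 + 9 = 37.5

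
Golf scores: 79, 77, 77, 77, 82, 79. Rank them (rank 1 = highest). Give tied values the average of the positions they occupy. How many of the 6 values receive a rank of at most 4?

3

Sorted (descending): 82, 79, 79, 77, 77, 77
The 2 values of 79 occupy positions 2–3 → average rank (2+3)/2 = 2.5.
The 3 values of 77 occupy positions 4–6 → average rank 5.
Ranks ≤ 4: {1, 2.5, 2.5} → 3 values.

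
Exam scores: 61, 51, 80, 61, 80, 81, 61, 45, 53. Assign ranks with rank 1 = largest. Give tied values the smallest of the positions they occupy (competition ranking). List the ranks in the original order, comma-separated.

Sorted (descending): 81, 80, 80, 61, 61, 61, 53, 51, 45
The 2 values of 80 occupy positions 2–3 → each gets rank 2.
The 3 values of 61 occupy positions 4–6 → each gets rank 4.

4, 8, 2, 4, 2, 1, 4, 9, 7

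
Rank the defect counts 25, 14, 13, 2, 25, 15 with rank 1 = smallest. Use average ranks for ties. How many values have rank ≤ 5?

4

Sorted (ascending): 2, 13, 14, 15, 25, 25
The 2 values of 25 occupy positions 5–6 → average rank (5+6)/2 = 5.5.
Ranks ≤ 5: {1, 2, 3, 4} → 4 values.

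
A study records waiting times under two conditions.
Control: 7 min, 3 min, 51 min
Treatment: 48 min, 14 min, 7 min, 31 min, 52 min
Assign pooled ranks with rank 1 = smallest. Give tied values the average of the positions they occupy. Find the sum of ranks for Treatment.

25.5

Sorted (ascending): 3, 7, 7, 14, 31, 48, 51, 52
The 2 values of 7 occupy positions 2–3 → average rank (2+3)/2 = 2.5.
Treatment values → pooled ranks: 48→6, 14→4, 7→2.5, 31→5, 52→8
Rank sum = 6 + 4 + 2.5 + 5 + 8 = 25.5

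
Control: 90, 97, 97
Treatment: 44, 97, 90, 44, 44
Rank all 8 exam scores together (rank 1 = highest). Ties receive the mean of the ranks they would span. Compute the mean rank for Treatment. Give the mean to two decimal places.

5.50

Sorted (descending): 97, 97, 97, 90, 90, 44, 44, 44
The 3 values of 97 occupy positions 1–3 → average rank 2.
The 2 values of 90 occupy positions 4–5 → average rank (4+5)/2 = 4.5.
The 3 values of 44 occupy positions 6–8 → average rank 7.
Treatment values → pooled ranks: 44→7, 97→2, 90→4.5, 44→7, 44→7
Mean rank = (7 + 2 + 4.5 + 7 + 7) / 5 = 5.50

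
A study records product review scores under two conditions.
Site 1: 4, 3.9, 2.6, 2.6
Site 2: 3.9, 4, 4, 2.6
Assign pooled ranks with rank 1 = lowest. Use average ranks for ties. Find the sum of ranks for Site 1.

Sorted (ascending): 2.6, 2.6, 2.6, 3.9, 3.9, 4, 4, 4
The 3 values of 2.6 occupy positions 1–3 → average rank 2.
The 2 values of 3.9 occupy positions 4–5 → average rank (4+5)/2 = 4.5.
The 3 values of 4 occupy positions 6–8 → average rank 7.
Site 1 values → pooled ranks: 4→7, 3.9→4.5, 2.6→2, 2.6→2
Rank sum = 7 + 4.5 + 2 + 2 = 15.5

15.5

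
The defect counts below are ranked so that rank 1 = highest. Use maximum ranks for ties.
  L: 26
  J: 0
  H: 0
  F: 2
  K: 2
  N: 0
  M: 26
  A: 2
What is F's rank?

Sorted (descending): 26, 26, 2, 2, 2, 0, 0, 0
The 2 values of 26 occupy positions 1–2 → each gets rank 2.
The 3 values of 2 occupy positions 3–5 → each gets rank 5.
The 3 values of 0 occupy positions 6–8 → each gets rank 8.
F has value 2 → rank 5.

5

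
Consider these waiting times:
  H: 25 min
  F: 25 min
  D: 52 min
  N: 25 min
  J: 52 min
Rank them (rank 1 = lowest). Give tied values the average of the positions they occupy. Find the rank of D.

4.5

Sorted (ascending): 25, 25, 25, 52, 52
The 3 values of 25 occupy positions 1–3 → average rank 2.
The 2 values of 52 occupy positions 4–5 → average rank (4+5)/2 = 4.5.
D has value 52 min → rank 4.5.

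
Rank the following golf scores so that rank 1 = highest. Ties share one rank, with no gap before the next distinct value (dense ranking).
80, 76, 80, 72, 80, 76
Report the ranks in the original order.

Sorted (descending): 80, 80, 80, 76, 76, 72
The 3 values of 80 share dense rank 1.
The 2 values of 76 share dense rank 2.
Remaining distinct values take the next consecutive integers.

1, 2, 1, 3, 1, 2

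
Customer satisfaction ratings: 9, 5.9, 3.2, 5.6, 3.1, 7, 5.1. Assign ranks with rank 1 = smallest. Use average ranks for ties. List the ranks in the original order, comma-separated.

Sorted (ascending): 3.1, 3.2, 5.1, 5.6, 5.9, 7, 9
No ties — each value takes its position as its rank.

7, 5, 2, 4, 1, 6, 3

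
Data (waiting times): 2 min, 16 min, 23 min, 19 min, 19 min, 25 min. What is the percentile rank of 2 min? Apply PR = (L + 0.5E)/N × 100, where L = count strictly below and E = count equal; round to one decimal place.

8.3

N = 6.
Strictly below 2: 0. Equal to 2: 1.
PR = (0 + 0.5·1)/6 × 100 = 8.3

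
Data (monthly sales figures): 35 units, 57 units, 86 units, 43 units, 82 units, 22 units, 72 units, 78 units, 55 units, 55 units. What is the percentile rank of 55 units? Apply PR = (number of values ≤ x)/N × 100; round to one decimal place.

N = 10.
Strictly below 55: 3. Equal to 55: 2.
PR = 5/10 × 100 = 50.0

50.0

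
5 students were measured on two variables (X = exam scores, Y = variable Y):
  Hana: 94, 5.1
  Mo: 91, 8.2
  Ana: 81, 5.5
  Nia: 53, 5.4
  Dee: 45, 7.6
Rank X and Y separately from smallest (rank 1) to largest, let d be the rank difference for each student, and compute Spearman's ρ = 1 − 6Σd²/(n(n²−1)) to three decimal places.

Ranks of variable 1: 5, 4, 3, 2, 1
Ranks of variable 2: 1, 5, 3, 2, 4
d = r₁ − r₂: 4, -1, 0, 0, -3
d²: 16, 1, 0, 0, 9; Σd² = 26
ρ = 1 − 6·26/(5·24) = 1 − 156/120 = -0.300

-0.300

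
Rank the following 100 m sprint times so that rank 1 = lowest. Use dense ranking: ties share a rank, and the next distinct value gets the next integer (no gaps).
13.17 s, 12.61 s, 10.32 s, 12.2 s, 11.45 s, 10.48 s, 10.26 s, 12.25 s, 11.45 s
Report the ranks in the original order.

8, 7, 2, 5, 4, 3, 1, 6, 4

Sorted (ascending): 10.26, 10.32, 10.48, 11.45, 11.45, 12.2, 12.25, 12.61, 13.17
The 2 values of 11.45 share dense rank 4.
Remaining distinct values take the next consecutive integers.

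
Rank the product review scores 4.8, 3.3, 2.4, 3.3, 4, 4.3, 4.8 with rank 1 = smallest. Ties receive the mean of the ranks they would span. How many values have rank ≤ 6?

5

Sorted (ascending): 2.4, 3.3, 3.3, 4, 4.3, 4.8, 4.8
The 2 values of 3.3 occupy positions 2–3 → average rank (2+3)/2 = 2.5.
The 2 values of 4.8 occupy positions 6–7 → average rank (6+7)/2 = 6.5.
Ranks ≤ 6: {1, 2.5, 2.5, 4, 5} → 5 values.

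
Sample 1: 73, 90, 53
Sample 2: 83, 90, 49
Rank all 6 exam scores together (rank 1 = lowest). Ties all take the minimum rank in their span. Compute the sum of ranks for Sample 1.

10

Sorted (ascending): 49, 53, 73, 83, 90, 90
The 2 values of 90 occupy positions 5–6 → each gets rank 5.
Sample 1 values → pooled ranks: 73→3, 90→5, 53→2
Rank sum = 3 + 5 + 2 = 10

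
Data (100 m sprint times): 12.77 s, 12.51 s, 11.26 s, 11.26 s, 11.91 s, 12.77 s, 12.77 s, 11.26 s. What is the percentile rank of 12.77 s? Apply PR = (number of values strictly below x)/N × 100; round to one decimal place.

62.5

N = 8.
Strictly below 12.77: 5. Equal to 12.77: 3.
PR = 5/8 × 100 = 62.5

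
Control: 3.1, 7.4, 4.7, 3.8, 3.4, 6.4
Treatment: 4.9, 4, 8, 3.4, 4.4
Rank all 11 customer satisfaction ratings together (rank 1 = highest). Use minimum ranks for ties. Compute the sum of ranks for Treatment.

Sorted (descending): 8, 7.4, 6.4, 4.9, 4.7, 4.4, 4, 3.8, 3.4, 3.4, 3.1
The 2 values of 3.4 occupy positions 9–10 → each gets rank 9.
Treatment values → pooled ranks: 4.9→4, 4→7, 8→1, 3.4→9, 4.4→6
Rank sum = 4 + 7 + 1 + 9 + 6 = 27

27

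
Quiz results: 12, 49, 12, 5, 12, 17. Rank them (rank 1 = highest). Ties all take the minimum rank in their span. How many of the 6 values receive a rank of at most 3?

Sorted (descending): 49, 17, 12, 12, 12, 5
The 3 values of 12 occupy positions 3–5 → each gets rank 3.
Ranks ≤ 3: {1, 2, 3, 3, 3} → 5 values.

5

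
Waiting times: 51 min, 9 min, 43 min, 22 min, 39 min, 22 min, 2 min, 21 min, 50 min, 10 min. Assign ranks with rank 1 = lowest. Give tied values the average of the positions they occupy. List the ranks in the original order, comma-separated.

Sorted (ascending): 2, 9, 10, 21, 22, 22, 39, 43, 50, 51
The 2 values of 22 occupy positions 5–6 → average rank (5+6)/2 = 5.5.

10, 2, 8, 5.5, 7, 5.5, 1, 4, 9, 3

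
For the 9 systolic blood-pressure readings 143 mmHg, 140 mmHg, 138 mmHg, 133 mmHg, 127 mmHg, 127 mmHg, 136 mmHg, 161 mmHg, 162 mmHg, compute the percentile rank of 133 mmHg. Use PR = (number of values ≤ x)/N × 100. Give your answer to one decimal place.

N = 9.
Strictly below 133: 2. Equal to 133: 1.
PR = 3/9 × 100 = 33.3

33.3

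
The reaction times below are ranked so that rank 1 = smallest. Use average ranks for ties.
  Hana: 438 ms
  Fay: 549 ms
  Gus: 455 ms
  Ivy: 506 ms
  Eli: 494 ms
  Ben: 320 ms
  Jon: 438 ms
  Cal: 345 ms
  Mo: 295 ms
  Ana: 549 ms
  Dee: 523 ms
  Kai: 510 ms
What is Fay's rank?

Sorted (ascending): 295, 320, 345, 438, 438, 455, 494, 506, 510, 523, 549, 549
The 2 values of 438 occupy positions 4–5 → average rank (4+5)/2 = 4.5.
The 2 values of 549 occupy positions 11–12 → average rank (11+12)/2 = 11.5.
Fay has value 549 ms → rank 11.5.

11.5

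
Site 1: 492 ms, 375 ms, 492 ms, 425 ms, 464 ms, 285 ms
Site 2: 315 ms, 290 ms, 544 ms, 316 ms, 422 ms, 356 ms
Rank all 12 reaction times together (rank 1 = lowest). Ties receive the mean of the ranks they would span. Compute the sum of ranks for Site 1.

45

Sorted (ascending): 285, 290, 315, 316, 356, 375, 422, 425, 464, 492, 492, 544
The 2 values of 492 occupy positions 10–11 → average rank (10+11)/2 = 10.5.
Site 1 values → pooled ranks: 492→10.5, 375→6, 492→10.5, 425→8, 464→9, 285→1
Rank sum = 10.5 + 6 + 10.5 + 8 + 9 + 1 = 45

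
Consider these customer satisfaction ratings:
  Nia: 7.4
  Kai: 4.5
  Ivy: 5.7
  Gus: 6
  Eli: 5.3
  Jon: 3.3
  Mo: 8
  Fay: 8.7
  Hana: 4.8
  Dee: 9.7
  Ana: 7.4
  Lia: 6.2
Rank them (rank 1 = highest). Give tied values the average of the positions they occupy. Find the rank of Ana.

Sorted (descending): 9.7, 8.7, 8, 7.4, 7.4, 6.2, 6, 5.7, 5.3, 4.8, 4.5, 3.3
The 2 values of 7.4 occupy positions 4–5 → average rank (4+5)/2 = 4.5.
Ana has value 7.4 → rank 4.5.

4.5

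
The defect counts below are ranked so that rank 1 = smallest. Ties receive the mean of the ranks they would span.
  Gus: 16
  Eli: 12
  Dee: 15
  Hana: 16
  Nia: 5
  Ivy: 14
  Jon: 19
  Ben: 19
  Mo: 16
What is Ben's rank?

8.5

Sorted (ascending): 5, 12, 14, 15, 16, 16, 16, 19, 19
The 3 values of 16 occupy positions 5–7 → average rank 6.
The 2 values of 19 occupy positions 8–9 → average rank (8+9)/2 = 8.5.
Ben has value 19 → rank 8.5.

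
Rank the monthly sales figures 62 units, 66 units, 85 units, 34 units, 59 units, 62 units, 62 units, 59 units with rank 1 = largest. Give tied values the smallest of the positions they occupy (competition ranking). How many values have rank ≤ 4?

5

Sorted (descending): 85, 66, 62, 62, 62, 59, 59, 34
The 3 values of 62 occupy positions 3–5 → each gets rank 3.
The 2 values of 59 occupy positions 6–7 → each gets rank 6.
Ranks ≤ 4: {1, 2, 3, 3, 3} → 5 values.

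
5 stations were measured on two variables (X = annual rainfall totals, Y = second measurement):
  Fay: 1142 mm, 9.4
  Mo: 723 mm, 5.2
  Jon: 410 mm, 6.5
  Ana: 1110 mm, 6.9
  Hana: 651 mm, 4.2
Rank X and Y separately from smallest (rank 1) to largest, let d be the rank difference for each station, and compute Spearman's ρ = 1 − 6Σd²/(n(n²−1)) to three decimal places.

Ranks of variable 1: 5, 3, 1, 4, 2
Ranks of variable 2: 5, 2, 3, 4, 1
d = r₁ − r₂: 0, 1, -2, 0, 1
d²: 0, 1, 4, 0, 1; Σd² = 6
ρ = 1 − 6·6/(5·24) = 1 − 36/120 = 0.700

0.700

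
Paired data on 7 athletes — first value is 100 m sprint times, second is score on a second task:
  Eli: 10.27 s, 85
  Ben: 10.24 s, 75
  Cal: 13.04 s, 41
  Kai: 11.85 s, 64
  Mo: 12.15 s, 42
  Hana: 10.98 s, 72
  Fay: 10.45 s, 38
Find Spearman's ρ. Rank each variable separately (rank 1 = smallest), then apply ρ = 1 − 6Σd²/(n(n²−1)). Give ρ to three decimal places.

Ranks of variable 1: 2, 1, 7, 5, 6, 4, 3
Ranks of variable 2: 7, 6, 2, 4, 3, 5, 1
d = r₁ − r₂: -5, -5, 5, 1, 3, -1, 2
d²: 25, 25, 25, 1, 9, 1, 4; Σd² = 90
ρ = 1 − 6·90/(7·48) = 1 − 540/336 = -0.607

-0.607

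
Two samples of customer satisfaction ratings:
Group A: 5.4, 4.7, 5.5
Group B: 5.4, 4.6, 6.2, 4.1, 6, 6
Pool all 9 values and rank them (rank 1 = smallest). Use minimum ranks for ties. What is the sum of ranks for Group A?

Sorted (ascending): 4.1, 4.6, 4.7, 5.4, 5.4, 5.5, 6, 6, 6.2
The 2 values of 5.4 occupy positions 4–5 → each gets rank 4.
The 2 values of 6 occupy positions 7–8 → each gets rank 7.
Group A values → pooled ranks: 5.4→4, 4.7→3, 5.5→6
Rank sum = 4 + 3 + 6 = 13

13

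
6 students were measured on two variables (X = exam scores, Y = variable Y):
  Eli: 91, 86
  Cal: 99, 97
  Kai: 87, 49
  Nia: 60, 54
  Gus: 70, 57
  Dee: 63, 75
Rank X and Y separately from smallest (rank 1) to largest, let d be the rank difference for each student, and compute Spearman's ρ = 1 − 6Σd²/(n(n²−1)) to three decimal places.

Ranks of variable 1: 5, 6, 4, 1, 3, 2
Ranks of variable 2: 5, 6, 1, 2, 3, 4
d = r₁ − r₂: 0, 0, 3, -1, 0, -2
d²: 0, 0, 9, 1, 0, 4; Σd² = 14
ρ = 1 − 6·14/(6·35) = 1 − 84/210 = 0.600

0.600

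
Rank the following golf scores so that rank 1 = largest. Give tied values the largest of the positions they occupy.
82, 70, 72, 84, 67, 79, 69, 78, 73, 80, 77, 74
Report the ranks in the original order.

2, 10, 9, 1, 12, 4, 11, 5, 8, 3, 6, 7

Sorted (descending): 84, 82, 80, 79, 78, 77, 74, 73, 72, 70, 69, 67
No ties — each value takes its position as its rank.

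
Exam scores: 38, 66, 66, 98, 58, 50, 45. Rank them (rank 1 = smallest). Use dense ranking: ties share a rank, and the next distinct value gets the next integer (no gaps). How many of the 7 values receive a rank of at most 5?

6

Sorted (ascending): 38, 45, 50, 58, 66, 66, 98
The 2 values of 66 share dense rank 5.
Remaining distinct values take the next consecutive integers.
Ranks ≤ 5: {1, 2, 3, 4, 5, 5} → 6 values.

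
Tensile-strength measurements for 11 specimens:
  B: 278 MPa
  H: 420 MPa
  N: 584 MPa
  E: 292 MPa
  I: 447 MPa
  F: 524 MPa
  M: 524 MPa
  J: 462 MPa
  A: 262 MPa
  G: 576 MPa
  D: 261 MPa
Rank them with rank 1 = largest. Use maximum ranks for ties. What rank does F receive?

Sorted (descending): 584, 576, 524, 524, 462, 447, 420, 292, 278, 262, 261
The 2 values of 524 occupy positions 3–4 → each gets rank 4.
F has value 524 MPa → rank 4.

4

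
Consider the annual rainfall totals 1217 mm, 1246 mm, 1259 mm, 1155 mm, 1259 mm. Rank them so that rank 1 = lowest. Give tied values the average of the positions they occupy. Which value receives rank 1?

Sorted (ascending): 1155, 1217, 1246, 1259, 1259
The 2 values of 1259 occupy positions 4–5 → average rank (4+5)/2 = 4.5.
Rank 1 → value 1155.

1155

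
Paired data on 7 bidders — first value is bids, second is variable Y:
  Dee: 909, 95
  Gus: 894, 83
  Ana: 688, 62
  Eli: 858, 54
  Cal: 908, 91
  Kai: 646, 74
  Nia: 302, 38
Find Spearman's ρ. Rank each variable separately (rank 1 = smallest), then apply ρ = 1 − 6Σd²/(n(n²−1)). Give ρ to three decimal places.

0.857

Ranks of variable 1: 7, 5, 3, 4, 6, 2, 1
Ranks of variable 2: 7, 5, 3, 2, 6, 4, 1
d = r₁ − r₂: 0, 0, 0, 2, 0, -2, 0
d²: 0, 0, 0, 4, 0, 4, 0; Σd² = 8
ρ = 1 − 6·8/(7·48) = 1 − 48/336 = 0.857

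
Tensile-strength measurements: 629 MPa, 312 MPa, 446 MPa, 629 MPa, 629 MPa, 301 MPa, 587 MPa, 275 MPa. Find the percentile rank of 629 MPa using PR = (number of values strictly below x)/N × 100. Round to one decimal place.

62.5

N = 8.
Strictly below 629: 5. Equal to 629: 3.
PR = 5/8 × 100 = 62.5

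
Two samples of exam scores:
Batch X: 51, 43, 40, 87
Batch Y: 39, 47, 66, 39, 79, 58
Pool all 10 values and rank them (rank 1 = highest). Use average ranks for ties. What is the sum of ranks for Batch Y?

Sorted (descending): 87, 79, 66, 58, 51, 47, 43, 40, 39, 39
The 2 values of 39 occupy positions 9–10 → average rank (9+10)/2 = 9.5.
Batch Y values → pooled ranks: 39→9.5, 47→6, 66→3, 39→9.5, 79→2, 58→4
Rank sum = 9.5 + 6 + 3 + 9.5 + 2 + 4 = 34

34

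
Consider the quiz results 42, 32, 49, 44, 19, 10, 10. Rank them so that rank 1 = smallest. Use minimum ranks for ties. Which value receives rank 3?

19

Sorted (ascending): 10, 10, 19, 32, 42, 44, 49
The 2 values of 10 occupy positions 1–2 → each gets rank 1.
Rank 3 → value 19.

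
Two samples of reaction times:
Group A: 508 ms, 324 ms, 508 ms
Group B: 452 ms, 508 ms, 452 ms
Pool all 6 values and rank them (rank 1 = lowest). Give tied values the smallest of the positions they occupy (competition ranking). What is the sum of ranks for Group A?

9

Sorted (ascending): 324, 452, 452, 508, 508, 508
The 2 values of 452 occupy positions 2–3 → each gets rank 2.
The 3 values of 508 occupy positions 4–6 → each gets rank 4.
Group A values → pooled ranks: 508→4, 324→1, 508→4
Rank sum = 4 + 1 + 4 = 9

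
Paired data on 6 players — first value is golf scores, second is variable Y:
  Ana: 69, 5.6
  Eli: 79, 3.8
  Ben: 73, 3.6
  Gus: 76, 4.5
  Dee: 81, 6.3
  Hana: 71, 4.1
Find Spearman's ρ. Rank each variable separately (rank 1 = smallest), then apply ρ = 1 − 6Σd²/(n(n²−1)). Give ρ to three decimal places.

0.143

Ranks of variable 1: 1, 5, 3, 4, 6, 2
Ranks of variable 2: 5, 2, 1, 4, 6, 3
d = r₁ − r₂: -4, 3, 2, 0, 0, -1
d²: 16, 9, 4, 0, 0, 1; Σd² = 30
ρ = 1 − 6·30/(6·35) = 1 − 180/210 = 0.143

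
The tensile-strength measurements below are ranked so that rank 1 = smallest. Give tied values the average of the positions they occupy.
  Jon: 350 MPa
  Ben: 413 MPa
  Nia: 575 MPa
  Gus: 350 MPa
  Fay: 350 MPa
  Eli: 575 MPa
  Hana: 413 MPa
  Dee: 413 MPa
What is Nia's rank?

Sorted (ascending): 350, 350, 350, 413, 413, 413, 575, 575
The 3 values of 350 occupy positions 1–3 → average rank 2.
The 3 values of 413 occupy positions 4–6 → average rank 5.
The 2 values of 575 occupy positions 7–8 → average rank (7+8)/2 = 7.5.
Nia has value 575 MPa → rank 7.5.

7.5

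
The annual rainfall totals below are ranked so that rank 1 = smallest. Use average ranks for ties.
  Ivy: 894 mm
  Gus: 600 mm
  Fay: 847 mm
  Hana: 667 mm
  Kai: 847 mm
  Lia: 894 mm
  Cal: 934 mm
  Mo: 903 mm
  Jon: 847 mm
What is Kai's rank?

4

Sorted (ascending): 600, 667, 847, 847, 847, 894, 894, 903, 934
The 3 values of 847 occupy positions 3–5 → average rank 4.
The 2 values of 894 occupy positions 6–7 → average rank (6+7)/2 = 6.5.
Kai has value 847 mm → rank 4.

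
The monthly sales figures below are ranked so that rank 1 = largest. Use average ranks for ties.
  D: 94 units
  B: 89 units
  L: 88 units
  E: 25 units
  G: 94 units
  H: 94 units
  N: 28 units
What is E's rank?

7

Sorted (descending): 94, 94, 94, 89, 88, 28, 25
The 3 values of 94 occupy positions 1–3 → average rank 2.
E has value 25 units → rank 7.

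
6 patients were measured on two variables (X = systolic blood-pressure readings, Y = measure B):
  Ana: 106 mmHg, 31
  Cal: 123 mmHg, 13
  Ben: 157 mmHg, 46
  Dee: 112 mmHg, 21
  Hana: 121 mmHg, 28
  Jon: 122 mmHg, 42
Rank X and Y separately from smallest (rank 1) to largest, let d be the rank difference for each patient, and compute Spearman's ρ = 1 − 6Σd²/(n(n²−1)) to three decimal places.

Ranks of variable 1: 1, 5, 6, 2, 3, 4
Ranks of variable 2: 4, 1, 6, 2, 3, 5
d = r₁ − r₂: -3, 4, 0, 0, 0, -1
d²: 9, 16, 0, 0, 0, 1; Σd² = 26
ρ = 1 − 6·26/(6·35) = 1 − 156/210 = 0.257

0.257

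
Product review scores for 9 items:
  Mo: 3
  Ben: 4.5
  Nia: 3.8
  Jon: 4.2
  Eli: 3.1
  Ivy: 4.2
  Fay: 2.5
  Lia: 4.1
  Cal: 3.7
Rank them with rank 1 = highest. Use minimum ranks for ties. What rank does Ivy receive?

2

Sorted (descending): 4.5, 4.2, 4.2, 4.1, 3.8, 3.7, 3.1, 3, 2.5
The 2 values of 4.2 occupy positions 2–3 → each gets rank 2.
Ivy has value 4.2 → rank 2.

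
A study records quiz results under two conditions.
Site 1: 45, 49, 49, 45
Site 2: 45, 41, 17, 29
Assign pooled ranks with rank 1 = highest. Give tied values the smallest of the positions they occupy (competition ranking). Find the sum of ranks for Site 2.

Sorted (descending): 49, 49, 45, 45, 45, 41, 29, 17
The 2 values of 49 occupy positions 1–2 → each gets rank 1.
The 3 values of 45 occupy positions 3–5 → each gets rank 3.
Site 2 values → pooled ranks: 45→3, 41→6, 17→8, 29→7
Rank sum = 3 + 6 + 8 + 7 = 24

24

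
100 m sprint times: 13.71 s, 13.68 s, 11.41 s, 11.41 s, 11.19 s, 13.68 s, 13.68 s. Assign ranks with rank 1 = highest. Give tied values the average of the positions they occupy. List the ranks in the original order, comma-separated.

Sorted (descending): 13.71, 13.68, 13.68, 13.68, 11.41, 11.41, 11.19
The 3 values of 13.68 occupy positions 2–4 → average rank 3.
The 2 values of 11.41 occupy positions 5–6 → average rank (5+6)/2 = 5.5.

1, 3, 5.5, 5.5, 7, 3, 3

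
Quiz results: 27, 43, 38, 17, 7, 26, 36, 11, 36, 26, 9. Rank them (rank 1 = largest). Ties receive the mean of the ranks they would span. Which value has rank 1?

43

Sorted (descending): 43, 38, 36, 36, 27, 26, 26, 17, 11, 9, 7
The 2 values of 36 occupy positions 3–4 → average rank (3+4)/2 = 3.5.
The 2 values of 26 occupy positions 6–7 → average rank (6+7)/2 = 6.5.
Rank 1 → value 43.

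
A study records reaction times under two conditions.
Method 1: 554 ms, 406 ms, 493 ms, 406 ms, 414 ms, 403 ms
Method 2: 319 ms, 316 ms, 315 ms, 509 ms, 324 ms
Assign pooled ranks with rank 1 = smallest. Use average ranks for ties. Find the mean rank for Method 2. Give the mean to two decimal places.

4.00

Sorted (ascending): 315, 316, 319, 324, 403, 406, 406, 414, 493, 509, 554
The 2 values of 406 occupy positions 6–7 → average rank (6+7)/2 = 6.5.
Method 2 values → pooled ranks: 319→3, 316→2, 315→1, 509→10, 324→4
Mean rank = (3 + 2 + 1 + 10 + 4) / 5 = 4.00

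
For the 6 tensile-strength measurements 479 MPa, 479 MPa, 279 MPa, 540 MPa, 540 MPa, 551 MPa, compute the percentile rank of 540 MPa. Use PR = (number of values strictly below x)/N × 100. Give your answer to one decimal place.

N = 6.
Strictly below 540: 3. Equal to 540: 2.
PR = 3/6 × 100 = 50.0

50.0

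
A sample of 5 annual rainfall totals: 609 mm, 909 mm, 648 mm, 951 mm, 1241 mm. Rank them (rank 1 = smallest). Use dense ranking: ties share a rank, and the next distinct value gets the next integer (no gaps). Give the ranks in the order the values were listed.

1, 3, 2, 4, 5

Sorted (ascending): 609, 648, 909, 951, 1241
No ties — each value takes its position as its rank.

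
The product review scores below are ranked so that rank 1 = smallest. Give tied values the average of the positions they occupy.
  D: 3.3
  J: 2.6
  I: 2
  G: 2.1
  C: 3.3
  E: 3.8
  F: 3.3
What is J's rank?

Sorted (ascending): 2, 2.1, 2.6, 3.3, 3.3, 3.3, 3.8
The 3 values of 3.3 occupy positions 4–6 → average rank 5.
J has value 2.6 → rank 3.

3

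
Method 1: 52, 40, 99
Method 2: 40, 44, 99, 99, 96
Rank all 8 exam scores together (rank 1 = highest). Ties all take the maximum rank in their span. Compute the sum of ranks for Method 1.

16

Sorted (descending): 99, 99, 99, 96, 52, 44, 40, 40
The 3 values of 99 occupy positions 1–3 → each gets rank 3.
The 2 values of 40 occupy positions 7–8 → each gets rank 8.
Method 1 values → pooled ranks: 52→5, 40→8, 99→3
Rank sum = 5 + 8 + 3 = 16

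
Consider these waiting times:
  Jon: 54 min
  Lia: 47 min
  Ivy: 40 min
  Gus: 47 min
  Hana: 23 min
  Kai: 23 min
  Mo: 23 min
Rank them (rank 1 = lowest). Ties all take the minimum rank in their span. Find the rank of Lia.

Sorted (ascending): 23, 23, 23, 40, 47, 47, 54
The 3 values of 23 occupy positions 1–3 → each gets rank 1.
The 2 values of 47 occupy positions 5–6 → each gets rank 5.
Lia has value 47 min → rank 5.

5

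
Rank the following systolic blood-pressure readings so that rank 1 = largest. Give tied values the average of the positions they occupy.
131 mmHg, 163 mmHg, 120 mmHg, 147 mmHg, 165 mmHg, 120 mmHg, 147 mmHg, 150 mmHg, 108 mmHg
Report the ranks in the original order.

6, 2, 7.5, 4.5, 1, 7.5, 4.5, 3, 9

Sorted (descending): 165, 163, 150, 147, 147, 131, 120, 120, 108
The 2 values of 147 occupy positions 4–5 → average rank (4+5)/2 = 4.5.
The 2 values of 120 occupy positions 7–8 → average rank (7+8)/2 = 7.5.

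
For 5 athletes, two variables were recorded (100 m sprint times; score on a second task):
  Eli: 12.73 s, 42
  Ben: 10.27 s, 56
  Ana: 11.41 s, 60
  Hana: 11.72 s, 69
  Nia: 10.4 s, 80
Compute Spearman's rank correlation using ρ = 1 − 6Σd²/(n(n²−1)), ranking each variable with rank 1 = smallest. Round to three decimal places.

-0.300

Ranks of variable 1: 5, 1, 3, 4, 2
Ranks of variable 2: 1, 2, 3, 4, 5
d = r₁ − r₂: 4, -1, 0, 0, -3
d²: 16, 1, 0, 0, 9; Σd² = 26
ρ = 1 − 6·26/(5·24) = 1 − 156/120 = -0.300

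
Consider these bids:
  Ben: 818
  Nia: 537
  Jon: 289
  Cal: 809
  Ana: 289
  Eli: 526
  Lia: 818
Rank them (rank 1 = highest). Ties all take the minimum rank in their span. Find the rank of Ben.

Sorted (descending): 818, 818, 809, 537, 526, 289, 289
The 2 values of 818 occupy positions 1–2 → each gets rank 1.
The 2 values of 289 occupy positions 6–7 → each gets rank 6.
Ben has value 818 → rank 1.

1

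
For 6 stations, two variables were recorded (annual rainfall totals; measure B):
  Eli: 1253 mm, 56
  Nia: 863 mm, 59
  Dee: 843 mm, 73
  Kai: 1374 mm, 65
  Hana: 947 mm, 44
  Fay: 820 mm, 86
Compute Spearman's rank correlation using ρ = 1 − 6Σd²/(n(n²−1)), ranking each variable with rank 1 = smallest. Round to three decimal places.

-0.600

Ranks of variable 1: 5, 3, 2, 6, 4, 1
Ranks of variable 2: 2, 3, 5, 4, 1, 6
d = r₁ − r₂: 3, 0, -3, 2, 3, -5
d²: 9, 0, 9, 4, 9, 25; Σd² = 56
ρ = 1 − 6·56/(6·35) = 1 − 336/210 = -0.600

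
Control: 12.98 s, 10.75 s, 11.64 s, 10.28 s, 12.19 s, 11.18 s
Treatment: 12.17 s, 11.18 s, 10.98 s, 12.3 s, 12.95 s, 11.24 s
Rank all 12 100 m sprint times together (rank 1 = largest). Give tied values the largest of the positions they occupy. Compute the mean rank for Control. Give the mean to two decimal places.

Sorted (descending): 12.98, 12.95, 12.3, 12.19, 12.17, 11.64, 11.24, 11.18, 11.18, 10.98, 10.75, 10.28
The 2 values of 11.18 occupy positions 8–9 → each gets rank 9.
Control values → pooled ranks: 12.98→1, 10.75→11, 11.64→6, 10.28→12, 12.19→4, 11.18→9
Mean rank = (1 + 11 + 6 + 12 + 4 + 9) / 6 = 7.17

7.17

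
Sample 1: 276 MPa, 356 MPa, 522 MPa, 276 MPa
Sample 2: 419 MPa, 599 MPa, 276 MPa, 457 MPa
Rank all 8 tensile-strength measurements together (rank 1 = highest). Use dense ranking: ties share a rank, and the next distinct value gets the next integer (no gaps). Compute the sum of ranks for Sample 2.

14

Sorted (descending): 599, 522, 457, 419, 356, 276, 276, 276
The 3 values of 276 share dense rank 6.
Remaining distinct values take the next consecutive integers.
Sample 2 values → pooled ranks: 419→4, 599→1, 276→6, 457→3
Rank sum = 4 + 1 + 6 + 3 = 14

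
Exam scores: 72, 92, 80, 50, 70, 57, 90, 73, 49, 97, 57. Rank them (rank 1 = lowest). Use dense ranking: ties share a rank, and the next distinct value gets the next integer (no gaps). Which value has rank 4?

Sorted (ascending): 49, 50, 57, 57, 70, 72, 73, 80, 90, 92, 97
The 2 values of 57 share dense rank 3.
Remaining distinct values take the next consecutive integers.
Rank 4 → value 70.

70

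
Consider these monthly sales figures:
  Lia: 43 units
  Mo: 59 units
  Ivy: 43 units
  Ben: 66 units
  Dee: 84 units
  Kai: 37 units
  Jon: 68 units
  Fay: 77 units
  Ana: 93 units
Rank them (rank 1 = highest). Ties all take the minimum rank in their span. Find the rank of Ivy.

Sorted (descending): 93, 84, 77, 68, 66, 59, 43, 43, 37
The 2 values of 43 occupy positions 7–8 → each gets rank 7.
Ivy has value 43 units → rank 7.

7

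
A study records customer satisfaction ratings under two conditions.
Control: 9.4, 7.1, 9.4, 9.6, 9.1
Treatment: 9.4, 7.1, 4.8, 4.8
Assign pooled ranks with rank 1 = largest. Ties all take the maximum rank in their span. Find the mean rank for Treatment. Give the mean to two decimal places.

7.25

Sorted (descending): 9.6, 9.4, 9.4, 9.4, 9.1, 7.1, 7.1, 4.8, 4.8
The 3 values of 9.4 occupy positions 2–4 → each gets rank 4.
The 2 values of 7.1 occupy positions 6–7 → each gets rank 7.
The 2 values of 4.8 occupy positions 8–9 → each gets rank 9.
Treatment values → pooled ranks: 9.4→4, 7.1→7, 4.8→9, 4.8→9
Mean rank = (4 + 7 + 9 + 9) / 4 = 7.25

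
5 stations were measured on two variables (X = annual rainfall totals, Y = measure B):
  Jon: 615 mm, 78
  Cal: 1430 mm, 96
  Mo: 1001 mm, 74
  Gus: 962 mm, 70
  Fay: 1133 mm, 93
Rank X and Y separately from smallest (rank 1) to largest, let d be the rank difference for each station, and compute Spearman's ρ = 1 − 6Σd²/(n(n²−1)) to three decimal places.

Ranks of variable 1: 1, 5, 3, 2, 4
Ranks of variable 2: 3, 5, 2, 1, 4
d = r₁ − r₂: -2, 0, 1, 1, 0
d²: 4, 0, 1, 1, 0; Σd² = 6
ρ = 1 − 6·6/(5·24) = 1 − 36/120 = 0.700

0.700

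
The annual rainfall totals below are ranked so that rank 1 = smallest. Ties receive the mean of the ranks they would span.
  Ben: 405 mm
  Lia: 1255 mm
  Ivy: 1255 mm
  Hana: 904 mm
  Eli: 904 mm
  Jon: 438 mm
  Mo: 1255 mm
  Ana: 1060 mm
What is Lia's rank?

7

Sorted (ascending): 405, 438, 904, 904, 1060, 1255, 1255, 1255
The 2 values of 904 occupy positions 3–4 → average rank (3+4)/2 = 3.5.
The 3 values of 1255 occupy positions 6–8 → average rank 7.
Lia has value 1255 mm → rank 7.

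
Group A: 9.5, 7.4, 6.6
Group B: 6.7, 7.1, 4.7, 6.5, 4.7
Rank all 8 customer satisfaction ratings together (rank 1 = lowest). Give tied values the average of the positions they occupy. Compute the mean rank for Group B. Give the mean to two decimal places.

Sorted (ascending): 4.7, 4.7, 6.5, 6.6, 6.7, 7.1, 7.4, 9.5
The 2 values of 4.7 occupy positions 1–2 → average rank (1+2)/2 = 1.5.
Group B values → pooled ranks: 6.7→5, 7.1→6, 4.7→1.5, 6.5→3, 4.7→1.5
Mean rank = (5 + 6 + 1.5 + 3 + 1.5) / 5 = 3.40

3.40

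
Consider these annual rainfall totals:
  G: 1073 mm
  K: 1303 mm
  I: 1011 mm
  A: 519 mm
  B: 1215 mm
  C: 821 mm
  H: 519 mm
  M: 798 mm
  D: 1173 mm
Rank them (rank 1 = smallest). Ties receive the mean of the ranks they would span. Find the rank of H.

Sorted (ascending): 519, 519, 798, 821, 1011, 1073, 1173, 1215, 1303
The 2 values of 519 occupy positions 1–2 → average rank (1+2)/2 = 1.5.
H has value 519 mm → rank 1.5.

1.5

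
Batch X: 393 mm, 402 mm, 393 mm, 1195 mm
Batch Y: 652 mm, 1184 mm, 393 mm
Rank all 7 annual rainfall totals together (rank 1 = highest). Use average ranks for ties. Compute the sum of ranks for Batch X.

17

Sorted (descending): 1195, 1184, 652, 402, 393, 393, 393
The 3 values of 393 occupy positions 5–7 → average rank 6.
Batch X values → pooled ranks: 393→6, 402→4, 393→6, 1195→1
Rank sum = 6 + 4 + 6 + 1 = 17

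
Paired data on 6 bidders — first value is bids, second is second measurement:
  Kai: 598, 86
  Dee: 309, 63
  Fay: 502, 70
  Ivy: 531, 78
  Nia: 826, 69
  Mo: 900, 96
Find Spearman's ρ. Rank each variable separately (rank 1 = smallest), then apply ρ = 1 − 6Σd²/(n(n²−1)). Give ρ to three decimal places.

0.657

Ranks of variable 1: 4, 1, 2, 3, 5, 6
Ranks of variable 2: 5, 1, 3, 4, 2, 6
d = r₁ − r₂: -1, 0, -1, -1, 3, 0
d²: 1, 0, 1, 1, 9, 0; Σd² = 12
ρ = 1 − 6·12/(6·35) = 1 − 72/210 = 0.657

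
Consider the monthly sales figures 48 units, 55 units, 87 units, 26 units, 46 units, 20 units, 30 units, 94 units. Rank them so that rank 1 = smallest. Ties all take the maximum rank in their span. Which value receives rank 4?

Sorted (ascending): 20, 26, 30, 46, 48, 55, 87, 94
No ties — each value takes its position as its rank.
Rank 4 → value 46.

46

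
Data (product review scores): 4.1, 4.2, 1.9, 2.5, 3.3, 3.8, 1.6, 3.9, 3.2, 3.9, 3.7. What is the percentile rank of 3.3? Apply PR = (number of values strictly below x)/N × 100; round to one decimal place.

36.4

N = 11.
Strictly below 3.3: 4. Equal to 3.3: 1.
PR = 4/11 × 100 = 36.4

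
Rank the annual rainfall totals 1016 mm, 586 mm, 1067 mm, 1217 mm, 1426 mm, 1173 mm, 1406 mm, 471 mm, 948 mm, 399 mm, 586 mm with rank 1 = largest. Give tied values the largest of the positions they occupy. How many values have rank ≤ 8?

Sorted (descending): 1426, 1406, 1217, 1173, 1067, 1016, 948, 586, 586, 471, 399
The 2 values of 586 occupy positions 8–9 → each gets rank 9.
Ranks ≤ 8: {1, 2, 3, 4, 5, 6, 7} → 7 values.

7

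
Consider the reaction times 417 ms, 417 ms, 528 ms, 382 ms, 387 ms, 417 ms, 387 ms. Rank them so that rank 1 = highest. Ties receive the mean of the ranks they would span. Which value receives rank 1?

528

Sorted (descending): 528, 417, 417, 417, 387, 387, 382
The 3 values of 417 occupy positions 2–4 → average rank 3.
The 2 values of 387 occupy positions 5–6 → average rank (5+6)/2 = 5.5.
Rank 1 → value 528.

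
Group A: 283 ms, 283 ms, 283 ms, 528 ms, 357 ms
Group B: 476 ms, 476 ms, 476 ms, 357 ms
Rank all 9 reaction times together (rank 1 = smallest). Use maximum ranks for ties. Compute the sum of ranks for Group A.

23

Sorted (ascending): 283, 283, 283, 357, 357, 476, 476, 476, 528
The 3 values of 283 occupy positions 1–3 → each gets rank 3.
The 2 values of 357 occupy positions 4–5 → each gets rank 5.
The 3 values of 476 occupy positions 6–8 → each gets rank 8.
Group A values → pooled ranks: 283→3, 283→3, 283→3, 528→9, 357→5
Rank sum = 3 + 3 + 3 + 9 + 5 = 23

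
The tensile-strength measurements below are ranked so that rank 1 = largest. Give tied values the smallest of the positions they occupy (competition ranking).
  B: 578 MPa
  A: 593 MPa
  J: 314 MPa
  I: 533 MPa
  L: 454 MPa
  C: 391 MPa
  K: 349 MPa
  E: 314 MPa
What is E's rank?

Sorted (descending): 593, 578, 533, 454, 391, 349, 314, 314
The 2 values of 314 occupy positions 7–8 → each gets rank 7.
E has value 314 MPa → rank 7.

7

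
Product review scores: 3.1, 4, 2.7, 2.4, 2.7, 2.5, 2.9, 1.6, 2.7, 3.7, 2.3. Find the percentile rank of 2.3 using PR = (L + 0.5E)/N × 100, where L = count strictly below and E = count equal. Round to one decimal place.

13.6

N = 11.
Strictly below 2.3: 1. Equal to 2.3: 1.
PR = (1 + 0.5·1)/11 × 100 = 13.6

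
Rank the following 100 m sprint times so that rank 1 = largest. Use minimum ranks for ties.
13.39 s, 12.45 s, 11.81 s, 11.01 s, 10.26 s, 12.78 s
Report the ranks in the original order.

Sorted (descending): 13.39, 12.78, 12.45, 11.81, 11.01, 10.26
No ties — each value takes its position as its rank.

1, 3, 4, 5, 6, 2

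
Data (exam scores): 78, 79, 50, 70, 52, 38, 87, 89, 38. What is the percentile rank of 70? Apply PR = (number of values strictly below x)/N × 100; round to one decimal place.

44.4

N = 9.
Strictly below 70: 4. Equal to 70: 1.
PR = 4/9 × 100 = 44.4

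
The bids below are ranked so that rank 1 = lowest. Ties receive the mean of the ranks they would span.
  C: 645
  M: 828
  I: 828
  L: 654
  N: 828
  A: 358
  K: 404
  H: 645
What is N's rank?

Sorted (ascending): 358, 404, 645, 645, 654, 828, 828, 828
The 2 values of 645 occupy positions 3–4 → average rank (3+4)/2 = 3.5.
The 3 values of 828 occupy positions 6–8 → average rank 7.
N has value 828 → rank 7.

7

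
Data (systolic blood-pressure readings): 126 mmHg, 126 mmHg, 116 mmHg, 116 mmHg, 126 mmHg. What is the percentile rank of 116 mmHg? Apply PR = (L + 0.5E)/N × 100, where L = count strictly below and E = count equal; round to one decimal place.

N = 5.
Strictly below 116: 0. Equal to 116: 2.
PR = (0 + 0.5·2)/5 × 100 = 20.0

20.0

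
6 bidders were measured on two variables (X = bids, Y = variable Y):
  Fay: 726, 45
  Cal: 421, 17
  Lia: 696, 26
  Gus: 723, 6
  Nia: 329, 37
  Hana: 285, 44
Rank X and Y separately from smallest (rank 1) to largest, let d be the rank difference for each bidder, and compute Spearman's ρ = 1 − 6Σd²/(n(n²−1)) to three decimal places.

Ranks of variable 1: 6, 3, 4, 5, 2, 1
Ranks of variable 2: 6, 2, 3, 1, 4, 5
d = r₁ − r₂: 0, 1, 1, 4, -2, -4
d²: 0, 1, 1, 16, 4, 16; Σd² = 38
ρ = 1 − 6·38/(6·35) = 1 − 228/210 = -0.086

-0.086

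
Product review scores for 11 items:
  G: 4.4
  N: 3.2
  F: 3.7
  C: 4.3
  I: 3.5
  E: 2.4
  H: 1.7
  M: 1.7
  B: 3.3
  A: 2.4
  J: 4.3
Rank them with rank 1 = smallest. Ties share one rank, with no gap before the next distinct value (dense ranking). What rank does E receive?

Sorted (ascending): 1.7, 1.7, 2.4, 2.4, 3.2, 3.3, 3.5, 3.7, 4.3, 4.3, 4.4
The 2 values of 1.7 share dense rank 1.
The 2 values of 2.4 share dense rank 2.
The 2 values of 4.3 share dense rank 7.
Remaining distinct values take the next consecutive integers.
E has value 2.4 → rank 2.

2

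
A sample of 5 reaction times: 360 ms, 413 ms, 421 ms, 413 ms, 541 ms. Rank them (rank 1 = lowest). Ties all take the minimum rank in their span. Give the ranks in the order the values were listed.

Sorted (ascending): 360, 413, 413, 421, 541
The 2 values of 413 occupy positions 2–3 → each gets rank 2.

1, 2, 4, 2, 5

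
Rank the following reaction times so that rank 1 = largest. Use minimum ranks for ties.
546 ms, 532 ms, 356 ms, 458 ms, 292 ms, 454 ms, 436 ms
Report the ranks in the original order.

1, 2, 6, 3, 7, 4, 5

Sorted (descending): 546, 532, 458, 454, 436, 356, 292
No ties — each value takes its position as its rank.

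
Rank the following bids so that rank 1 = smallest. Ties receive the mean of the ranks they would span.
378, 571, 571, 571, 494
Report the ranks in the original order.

1, 4, 4, 4, 2

Sorted (ascending): 378, 494, 571, 571, 571
The 3 values of 571 occupy positions 3–5 → average rank 4.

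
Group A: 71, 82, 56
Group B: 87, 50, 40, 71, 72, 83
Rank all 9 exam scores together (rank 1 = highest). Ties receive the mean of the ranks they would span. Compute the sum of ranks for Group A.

15.5

Sorted (descending): 87, 83, 82, 72, 71, 71, 56, 50, 40
The 2 values of 71 occupy positions 5–6 → average rank (5+6)/2 = 5.5.
Group A values → pooled ranks: 71→5.5, 82→3, 56→7
Rank sum = 5.5 + 3 + 7 = 15.5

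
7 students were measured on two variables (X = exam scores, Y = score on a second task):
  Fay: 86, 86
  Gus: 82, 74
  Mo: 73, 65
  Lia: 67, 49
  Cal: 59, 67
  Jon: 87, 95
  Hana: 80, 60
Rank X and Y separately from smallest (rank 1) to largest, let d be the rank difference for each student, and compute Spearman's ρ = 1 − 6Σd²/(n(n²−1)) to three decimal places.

0.750

Ranks of variable 1: 6, 5, 3, 2, 1, 7, 4
Ranks of variable 2: 6, 5, 3, 1, 4, 7, 2
d = r₁ − r₂: 0, 0, 0, 1, -3, 0, 2
d²: 0, 0, 0, 1, 9, 0, 4; Σd² = 14
ρ = 1 − 6·14/(7·48) = 1 − 84/336 = 0.750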